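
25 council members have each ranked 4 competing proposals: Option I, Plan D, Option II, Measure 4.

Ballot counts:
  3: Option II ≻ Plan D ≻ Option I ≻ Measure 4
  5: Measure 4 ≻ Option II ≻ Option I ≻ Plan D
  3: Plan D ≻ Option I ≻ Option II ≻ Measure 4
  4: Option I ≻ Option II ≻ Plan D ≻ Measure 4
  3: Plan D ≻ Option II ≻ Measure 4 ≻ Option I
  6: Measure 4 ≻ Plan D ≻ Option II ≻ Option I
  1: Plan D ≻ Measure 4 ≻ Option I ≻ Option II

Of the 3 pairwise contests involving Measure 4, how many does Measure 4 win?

Measure 4 against each rival (25 council members):
Measure 4 vs Option I: Measure 4, 15–10.
Measure 4 vs Plan D: Plan D wins 14–11.
Measure 4 vs Option II: Measure 4 preferred on 5+6+1 = 12 ballots; Option II wins 13–12.
Measure 4 beats Option I; loses to Plan D, Option II — 1 pairwise win.

1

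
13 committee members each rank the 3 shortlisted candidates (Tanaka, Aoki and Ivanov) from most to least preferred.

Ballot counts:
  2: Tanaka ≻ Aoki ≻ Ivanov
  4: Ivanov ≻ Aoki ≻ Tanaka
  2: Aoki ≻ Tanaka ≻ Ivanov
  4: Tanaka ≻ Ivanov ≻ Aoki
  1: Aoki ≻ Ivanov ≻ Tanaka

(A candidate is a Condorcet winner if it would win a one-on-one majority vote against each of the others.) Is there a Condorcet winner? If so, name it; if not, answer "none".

Pairwise majorities:
Tanaka vs Aoki: 2+4 = 6 for Tanaka, 7 for Aoki — Aoki by 7–6.
Tanaka vs Ivanov: Tanaka is ranked higher on 2+2+4 = 8 ballots, Ivanov on 5. Tanaka wins 8–5.
Aoki vs Ivanov: Aoki is ranked higher on 2+2+1 = 5 ballots, Ivanov on 8. Ivanov wins 8–5.
Each candidate drops at least one matchup (Tanaka loses to Aoki; Aoki loses to Ivanov; Ivanov loses to Tanaka); the cycle Tanaka beats Ivanov beats Aoki beats Tanaka rules out a Condorcet winner.

none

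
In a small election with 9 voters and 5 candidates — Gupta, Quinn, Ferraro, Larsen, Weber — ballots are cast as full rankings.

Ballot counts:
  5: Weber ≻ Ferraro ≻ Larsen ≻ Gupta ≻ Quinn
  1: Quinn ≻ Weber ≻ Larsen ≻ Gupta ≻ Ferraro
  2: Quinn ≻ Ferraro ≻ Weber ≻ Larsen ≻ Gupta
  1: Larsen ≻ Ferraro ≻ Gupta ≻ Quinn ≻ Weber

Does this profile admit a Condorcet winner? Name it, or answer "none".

Weber

Head-to-head results (9 voters):
Gupta vs Quinn: Gupta preferred on 5+1 = 6 ballots; Gupta wins 6–3.
Gupta vs Ferraro: Gupta preferred on 1 ballot; Ferraro wins 8–1.
Gupta vs Larsen: 0 for Gupta, 9 for Larsen — Larsen by 9–0.
Gupta vs Weber: 1 to 8, Weber.
Quinn vs Ferraro: 1+2 = 3 for Quinn, 6 for Ferraro — Ferraro by 6–3.
Quinn vs Larsen: 3 to 6, Larsen.
Quinn vs Weber: Quinn preferred on 1+2+1 = 4 ballots; Weber wins 5–4.
Ferraro vs Larsen: 5+2 = 7 for Ferraro, 2 for Larsen — Ferraro by 7–2.
Ferraro vs Weber: 2+1 = 3 for Ferraro, 6 for Weber — Weber by 6–3.
Larsen vs Weber: 1 for Larsen, 8 for Weber — Weber by 8–1.
Only Weber has no losses; Weber is the Condorcet winner.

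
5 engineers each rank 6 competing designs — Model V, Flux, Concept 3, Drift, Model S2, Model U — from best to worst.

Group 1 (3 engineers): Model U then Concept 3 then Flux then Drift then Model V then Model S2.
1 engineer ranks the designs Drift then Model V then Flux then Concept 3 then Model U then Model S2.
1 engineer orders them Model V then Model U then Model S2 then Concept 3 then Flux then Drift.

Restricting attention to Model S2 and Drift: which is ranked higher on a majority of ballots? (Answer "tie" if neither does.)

Ballots ranking Model S2 above Drift: 1.
Ballots ranking Drift above Model S2: 5 − 1 = 4.
Drift wins the head-to-head 4–1.

Drift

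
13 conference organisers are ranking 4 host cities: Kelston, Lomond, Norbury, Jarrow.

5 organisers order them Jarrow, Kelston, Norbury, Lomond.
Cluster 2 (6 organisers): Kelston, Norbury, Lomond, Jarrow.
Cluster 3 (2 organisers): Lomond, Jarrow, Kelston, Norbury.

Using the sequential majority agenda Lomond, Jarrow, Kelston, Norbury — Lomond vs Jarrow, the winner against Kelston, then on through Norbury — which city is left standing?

Round 1: Lomond vs Jarrow — 8–5, Lomond advances.
Round 2: Lomond vs Kelston — 2–11, Kelston advances.
Round 3: Kelston vs Norbury — 13–0, Kelston advances.
The agenda winner is Kelston.

Kelston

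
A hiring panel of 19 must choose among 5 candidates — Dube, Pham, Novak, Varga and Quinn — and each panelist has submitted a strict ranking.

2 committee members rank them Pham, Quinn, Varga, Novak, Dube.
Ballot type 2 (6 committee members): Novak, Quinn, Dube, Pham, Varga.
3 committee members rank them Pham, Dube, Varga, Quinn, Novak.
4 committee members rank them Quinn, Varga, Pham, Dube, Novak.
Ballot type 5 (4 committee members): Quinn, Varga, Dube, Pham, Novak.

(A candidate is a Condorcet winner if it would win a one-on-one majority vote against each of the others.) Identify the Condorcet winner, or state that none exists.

Head-to-head results (19 committee members):
Dube vs Pham: Dube preferred on 6+4 = 10 ballots; Dube wins 10–9.
Dube vs Novak: 11 to 8, Dube.
Dube vs Varga: 9 to 10, Varga.
Dube vs Quinn: Dube is ranked higher on 3 ballots, Quinn on 16. Quinn wins 16–3.
Pham vs Novak: Pham preferred on 2+3+4+4 = 13 ballots; Pham wins 13–6.
Pham vs Varga: Pham is ranked higher on 2+6+3 = 11 ballots, Varga on 8. Pham wins 11–8.
Pham vs Quinn: Pham is ranked higher on 2+3 = 5 ballots, Quinn on 14. Quinn wins 14–5.
Novak vs Varga: 6 for Novak, 13 for Varga — Varga by 13–6.
Novak vs Quinn: Novak preferred on 6 ballots; Quinn wins 13–6.
Varga vs Quinn: 3 to 16, Quinn.
Quinn beats each of Dube, Pham, Novak, Varga — Quinn is the Condorcet winner.

Quinn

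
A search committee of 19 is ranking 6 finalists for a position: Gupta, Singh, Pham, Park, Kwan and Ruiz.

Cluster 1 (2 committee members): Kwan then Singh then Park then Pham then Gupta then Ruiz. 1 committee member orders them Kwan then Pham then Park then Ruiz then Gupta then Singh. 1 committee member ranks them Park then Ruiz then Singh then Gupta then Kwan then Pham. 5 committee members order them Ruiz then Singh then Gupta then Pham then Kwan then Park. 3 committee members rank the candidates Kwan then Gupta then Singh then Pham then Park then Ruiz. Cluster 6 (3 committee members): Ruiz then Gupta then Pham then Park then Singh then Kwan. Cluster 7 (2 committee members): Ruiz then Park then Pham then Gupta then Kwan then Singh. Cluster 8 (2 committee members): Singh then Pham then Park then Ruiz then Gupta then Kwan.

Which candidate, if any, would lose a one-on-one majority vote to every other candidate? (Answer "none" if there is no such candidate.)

Head-to-head results (19 committee members):
Gupta vs Singh: 9 to 10, Singh.
Gupta–Pham: Gupta 12–7.
Gupta vs Park: Gupta is ranked higher on 5+3+3 = 11 ballots, Park on 8. Gupta wins 11–8.
Gupta vs Kwan: 13 to 6, Gupta.
Gupta–Ruiz: Ruiz 14–5.
Singh vs Pham: Singh wins 13–6.
Singh vs Park: Singh preferred on 2+5+3+2 = 12 ballots; Singh wins 12–7.
Singh vs Kwan: 11 to 8, Singh.
Singh vs Ruiz: 7 to 12, Ruiz.
Pham vs Park: 14 to 5, Pham.
Pham vs Kwan: Pham is ranked higher on 5+3+2+2 = 12 ballots, Kwan on 7. Pham wins 12–7.
Pham vs Ruiz: 2+1+3+2 = 8 for Pham, 11 for Ruiz — Ruiz by 11–8.
Park vs Kwan: Park is ranked higher on 1+3+2+2 = 8 ballots, Kwan on 11. Kwan wins 11–8.
Park vs Ruiz: 2+1+1+3+2 = 9 for Park, 10 for Ruiz — Ruiz by 10–9.
Kwan vs Ruiz: Kwan is ranked higher on 2+1+3 = 6 ballots, Ruiz on 13. Ruiz wins 13–6.
Only Park has no wins; Park is the Condorcet loser.

Park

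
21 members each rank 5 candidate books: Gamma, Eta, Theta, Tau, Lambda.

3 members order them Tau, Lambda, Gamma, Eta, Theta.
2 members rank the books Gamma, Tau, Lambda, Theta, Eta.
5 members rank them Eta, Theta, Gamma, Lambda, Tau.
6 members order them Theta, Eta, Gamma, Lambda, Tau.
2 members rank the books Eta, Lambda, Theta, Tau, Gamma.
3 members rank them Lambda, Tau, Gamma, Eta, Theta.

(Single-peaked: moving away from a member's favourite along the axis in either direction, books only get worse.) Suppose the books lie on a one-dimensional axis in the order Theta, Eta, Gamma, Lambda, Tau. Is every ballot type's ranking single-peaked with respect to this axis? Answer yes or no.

no

Axis positions: Theta=1, Eta=2, Gamma=3, Lambda=4, Tau=5.
Ballot type 1 (peak Tau at position 5): ranking walks positions 5-4-3-2-1, expanding outward from the peak — single-peaked.
Ballot type 2: ranking walks positions 3-5-4-1-2; Tau is ranked above Lambda even though Lambda lies between Tau and the peak Gamma on the axis — preferences dip and rise again. Not single-peaked.
Ballot type 3 (peak Eta at position 2): ranking walks positions 2-1-3-4-5, expanding outward from the peak — single-peaked.
Ballot type 4 (peak Theta at position 1): ranking walks positions 1-2-3-4-5, expanding outward from the peak — single-peaked.
Ballot type 5: ranking walks positions 2-4-1-5-3; Lambda is ranked above Gamma even though Gamma lies between Lambda and the peak Eta on the axis — preferences dip and rise again. Not single-peaked.
Ballot type 6 (peak Lambda at position 4): ranking walks positions 4-5-3-2-1, expanding outward from the peak — single-peaked.
Ballot type 2 violates single-peakedness, so the profile is not single-peaked on this axis.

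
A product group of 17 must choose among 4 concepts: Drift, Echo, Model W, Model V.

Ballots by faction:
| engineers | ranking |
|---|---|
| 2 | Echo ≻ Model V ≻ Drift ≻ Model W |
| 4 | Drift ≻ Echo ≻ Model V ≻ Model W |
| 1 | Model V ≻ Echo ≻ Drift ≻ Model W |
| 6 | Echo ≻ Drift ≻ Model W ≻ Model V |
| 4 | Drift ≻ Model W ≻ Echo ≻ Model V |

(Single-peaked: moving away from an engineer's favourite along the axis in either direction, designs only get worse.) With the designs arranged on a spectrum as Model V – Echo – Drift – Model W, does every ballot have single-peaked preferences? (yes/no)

Axis positions: Model V=1, Echo=2, Drift=3, Model W=4.
Faction 1 (peak Echo at position 2): ranking walks positions 2-1-3-4, expanding outward from the peak — single-peaked.
Faction 2 (peak Drift at position 3): ranking walks positions 3-2-1-4, expanding outward from the peak — single-peaked.
Faction 3 (peak Model V at position 1): ranking walks positions 1-2-3-4, expanding outward from the peak — single-peaked.
Faction 4 (peak Echo at position 2): ranking walks positions 2-3-4-1, expanding outward from the peak — single-peaked.
Faction 5 (peak Drift at position 3): ranking walks positions 3-4-2-1, expanding outward from the peak — single-peaked.
Every ranking is single-peaked on this axis.

yes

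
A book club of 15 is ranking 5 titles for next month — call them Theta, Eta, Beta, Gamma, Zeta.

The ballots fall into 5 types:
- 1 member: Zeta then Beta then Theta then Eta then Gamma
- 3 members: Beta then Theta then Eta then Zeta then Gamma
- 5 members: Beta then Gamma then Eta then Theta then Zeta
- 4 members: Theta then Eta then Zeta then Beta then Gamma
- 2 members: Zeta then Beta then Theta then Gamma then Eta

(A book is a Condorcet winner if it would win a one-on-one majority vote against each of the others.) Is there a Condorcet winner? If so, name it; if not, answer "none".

Beta

Head-to-head results (15 members):
Theta vs Eta: Theta, 10–5.
Theta vs Beta: Beta wins 11–4.
Theta vs Gamma: Theta, 10–5.
Theta–Zeta: Theta 12–3.
Eta–Beta: Beta 11–4.
Eta vs Gamma: Eta wins 8–7.
Eta–Zeta: Eta 12–3.
Beta vs Gamma: Beta, 15–0.
Beta vs Zeta: Beta wins 8–7.
Gamma vs Zeta: Zeta wins 10–5.
Only Beta has no losses; Beta is the Condorcet winner.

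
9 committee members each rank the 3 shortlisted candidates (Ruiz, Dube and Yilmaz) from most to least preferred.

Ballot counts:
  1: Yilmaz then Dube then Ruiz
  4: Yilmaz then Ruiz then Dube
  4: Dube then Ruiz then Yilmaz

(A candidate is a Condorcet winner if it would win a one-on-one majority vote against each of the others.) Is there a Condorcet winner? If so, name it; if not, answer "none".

Check each pair by majority over 9 ballots:
Ruiz vs Dube: Dube wins 5–4.
Ruiz vs Yilmaz: Yilmaz, 5–4.
Dube vs Yilmaz: Yilmaz, 5–4.
Yilmaz defeats every rival head-to-head and is the Condorcet winner.

Yilmaz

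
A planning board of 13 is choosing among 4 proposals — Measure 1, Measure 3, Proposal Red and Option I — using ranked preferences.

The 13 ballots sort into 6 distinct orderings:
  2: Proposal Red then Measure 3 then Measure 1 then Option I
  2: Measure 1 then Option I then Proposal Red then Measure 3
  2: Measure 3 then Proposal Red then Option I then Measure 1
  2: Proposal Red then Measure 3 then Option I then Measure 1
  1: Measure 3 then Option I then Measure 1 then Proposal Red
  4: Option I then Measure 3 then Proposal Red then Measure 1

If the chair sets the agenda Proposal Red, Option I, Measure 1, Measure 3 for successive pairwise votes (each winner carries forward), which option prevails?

Round 1: Proposal Red vs Option I — 6–7, Option I advances.
Round 2: Option I vs Measure 1 — 9–4, Option I advances.
Round 3: Option I vs Measure 3 — 6–7, Measure 3 advances.
Measure 3 survives the agenda.

Measure 3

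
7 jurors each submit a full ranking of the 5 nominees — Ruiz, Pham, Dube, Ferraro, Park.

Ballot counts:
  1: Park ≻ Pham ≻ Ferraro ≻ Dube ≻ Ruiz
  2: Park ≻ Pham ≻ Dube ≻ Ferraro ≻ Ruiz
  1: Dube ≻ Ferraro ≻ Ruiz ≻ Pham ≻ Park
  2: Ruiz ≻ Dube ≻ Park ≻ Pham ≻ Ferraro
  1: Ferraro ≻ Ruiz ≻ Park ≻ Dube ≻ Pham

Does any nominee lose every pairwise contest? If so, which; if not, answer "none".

none

Pairwise majorities:
Ruiz vs Pham: Ruiz is ranked higher on 1+2+1 = 4 ballots, Pham on 3. Ruiz wins 4–3.
Ruiz vs Dube: Dube, 4–3.
Ruiz vs Ferraro: Ferraro wins 5–2.
Ruiz vs Park: Ruiz is ranked higher on 1+2+1 = 4 ballots, Park on 3. Ruiz wins 4–3.
Pham vs Dube: Pham preferred on 1+2 = 3 ballots; Dube wins 4–3.
Pham vs Ferraro: Pham preferred on 1+2+2 = 5 ballots; Pham wins 5–2.
Pham vs Park: Pham is ranked higher on 1 ballot, Park on 6. Park wins 6–1.
Dube vs Ferraro: Dube wins 5–2.
Dube vs Park: Park wins 4–3.
Ferraro vs Park: 2 to 5, Park.
No nominee is winless: Ruiz beats Pham; Pham beats Ferraro; Dube beats Ruiz; Ferraro beats Ruiz; Park beats Pham. There is no Condorcet loser.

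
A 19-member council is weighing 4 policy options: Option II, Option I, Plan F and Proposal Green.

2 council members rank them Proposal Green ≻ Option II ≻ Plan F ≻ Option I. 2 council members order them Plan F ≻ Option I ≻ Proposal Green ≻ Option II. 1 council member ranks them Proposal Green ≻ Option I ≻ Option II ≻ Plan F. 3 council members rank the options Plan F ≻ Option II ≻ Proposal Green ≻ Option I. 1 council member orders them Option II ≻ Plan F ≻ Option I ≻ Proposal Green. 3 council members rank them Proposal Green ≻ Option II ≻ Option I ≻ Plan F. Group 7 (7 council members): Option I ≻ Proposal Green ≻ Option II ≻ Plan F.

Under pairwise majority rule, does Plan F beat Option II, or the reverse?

Ballots ranking Plan F above Option II: 2 + 3 = 5.
Ballots ranking Option II above Plan F: 19 − 5 = 14.
Option II wins the head-to-head 14–5.

Option II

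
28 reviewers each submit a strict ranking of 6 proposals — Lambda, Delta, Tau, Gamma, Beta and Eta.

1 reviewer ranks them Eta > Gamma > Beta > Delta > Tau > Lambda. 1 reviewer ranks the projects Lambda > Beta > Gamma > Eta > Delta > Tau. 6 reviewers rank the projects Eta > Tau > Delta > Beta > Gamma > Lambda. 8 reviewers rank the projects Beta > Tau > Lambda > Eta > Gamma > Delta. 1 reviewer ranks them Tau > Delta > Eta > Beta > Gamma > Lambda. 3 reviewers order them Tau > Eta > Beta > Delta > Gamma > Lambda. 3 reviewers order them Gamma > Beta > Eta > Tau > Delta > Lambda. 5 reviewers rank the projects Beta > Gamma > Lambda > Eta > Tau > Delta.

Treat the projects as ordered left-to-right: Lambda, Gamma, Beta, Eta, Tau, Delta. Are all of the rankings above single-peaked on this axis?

Axis positions: Lambda=1, Gamma=2, Beta=3, Eta=4, Tau=5, Delta=6.
Ballot type 1: ranking walks positions 4-2-3-6-5-1; Gamma is ranked above Beta even though Beta lies between Gamma and the peak Eta on the axis — preferences dip and rise again. Not single-peaked.
Ballot type 2: ranking walks positions 1-3-2-4-6-5; Beta is ranked above Gamma even though Gamma lies between Beta and the peak Lambda on the axis — preferences dip and rise again. Not single-peaked.
Ballot type 3 (peak Eta at position 4): ranking walks positions 4-5-6-3-2-1, expanding outward from the peak — single-peaked.
Ballot type 4: ranking walks positions 3-5-1-4-2-6; Tau is ranked above Eta even though Eta lies between Tau and the peak Beta on the axis — preferences dip and rise again. Not single-peaked.
Ballot type 5 (peak Tau at position 5): ranking walks positions 5-6-4-3-2-1, expanding outward from the peak — single-peaked.
Ballot type 6 (peak Tau at position 5): ranking walks positions 5-4-3-6-2-1, expanding outward from the peak — single-peaked.
Ballot type 7 (peak Gamma at position 2): ranking walks positions 2-3-4-5-6-1, expanding outward from the peak — single-peaked.
Ballot type 8 (peak Beta at position 3): ranking walks positions 3-2-1-4-5-6, expanding outward from the peak — single-peaked.
Ballot type 1 violates single-peakedness, so the profile is not single-peaked on this axis.

no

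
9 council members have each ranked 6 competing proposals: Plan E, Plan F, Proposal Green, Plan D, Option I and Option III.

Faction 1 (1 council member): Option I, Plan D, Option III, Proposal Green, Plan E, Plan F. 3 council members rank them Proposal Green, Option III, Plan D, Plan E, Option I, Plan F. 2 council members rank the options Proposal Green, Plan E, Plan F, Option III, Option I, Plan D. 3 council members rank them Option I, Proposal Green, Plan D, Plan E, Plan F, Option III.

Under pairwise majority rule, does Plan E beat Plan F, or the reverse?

Ballots ranking Plan E above Plan F: 1 + 3 + 2 + 3 = 9.
Ballots ranking Plan F above Plan E: 9 − 9 = 0.
Plan E wins the head-to-head 9–0.

Plan E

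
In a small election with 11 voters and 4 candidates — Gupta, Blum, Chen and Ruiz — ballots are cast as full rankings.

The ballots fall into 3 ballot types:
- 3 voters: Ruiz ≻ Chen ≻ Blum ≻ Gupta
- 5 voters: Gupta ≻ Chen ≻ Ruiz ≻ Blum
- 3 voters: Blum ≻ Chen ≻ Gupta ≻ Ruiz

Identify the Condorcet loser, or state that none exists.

none

Head-to-head results (11 voters):
Gupta vs Blum: 5 for Gupta, 6 for Blum — Blum by 6–5.
Gupta vs Chen: 5 to 6, Chen.
Gupta vs Ruiz: 5+3 = 8 for Gupta, 3 for Ruiz — Gupta by 8–3.
Blum vs Chen: Blum preferred on 3 ballots; Chen wins 8–3.
Blum vs Ruiz: Ruiz wins 8–3.
Chen vs Ruiz: 5+3 = 8 for Chen, 3 for Ruiz — Chen by 8–3.
Each candidate has at least one pairwise win (Gupta beats Ruiz; Blum beats Gupta; Chen beats Gupta; Ruiz beats Blum) — no Condorcet loser.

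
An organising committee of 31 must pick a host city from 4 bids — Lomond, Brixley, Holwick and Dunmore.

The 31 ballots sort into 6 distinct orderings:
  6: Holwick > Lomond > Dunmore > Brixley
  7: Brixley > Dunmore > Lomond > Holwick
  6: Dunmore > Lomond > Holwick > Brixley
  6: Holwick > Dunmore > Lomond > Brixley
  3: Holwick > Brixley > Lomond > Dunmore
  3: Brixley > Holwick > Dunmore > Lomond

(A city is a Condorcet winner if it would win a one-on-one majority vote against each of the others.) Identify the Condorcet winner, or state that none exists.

Holwick

Head-to-head results (31 organisers):
Lomond vs Brixley: 18 to 13, Lomond.
Lomond vs Holwick: 7+6 = 13 for Lomond, 18 for Holwick — Holwick by 18–13.
Lomond vs Dunmore: Lomond is ranked higher on 6+3 = 9 ballots, Dunmore on 22. Dunmore wins 22–9.
Brixley vs Holwick: Brixley is ranked higher on 7+3 = 10 ballots, Holwick on 21. Holwick wins 21–10.
Brixley vs Dunmore: Brixley is ranked higher on 7+3+3 = 13 ballots, Dunmore on 18. Dunmore wins 18–13.
Holwick vs Dunmore: 6+6+3+3 = 18 for Holwick, 13 for Dunmore — Holwick by 18–13.
Holwick wins every pairwise contest, so Holwick is the Condorcet winner.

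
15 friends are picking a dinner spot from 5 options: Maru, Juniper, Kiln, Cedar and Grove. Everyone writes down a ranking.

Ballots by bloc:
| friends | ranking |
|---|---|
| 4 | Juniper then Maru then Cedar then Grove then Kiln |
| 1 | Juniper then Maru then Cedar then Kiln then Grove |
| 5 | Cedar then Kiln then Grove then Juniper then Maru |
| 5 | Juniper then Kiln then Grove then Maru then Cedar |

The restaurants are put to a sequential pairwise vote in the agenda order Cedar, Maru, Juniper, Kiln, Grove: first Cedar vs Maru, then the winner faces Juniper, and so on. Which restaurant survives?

Round 1: Cedar vs Maru — 5–10, Maru advances.
Round 2: Maru vs Juniper — 0–15, Juniper advances.
Round 3: Juniper vs Kiln — 10–5, Juniper advances.
Round 4: Juniper vs Grove — 10–5, Juniper advances.
Juniper survives the agenda.

Juniper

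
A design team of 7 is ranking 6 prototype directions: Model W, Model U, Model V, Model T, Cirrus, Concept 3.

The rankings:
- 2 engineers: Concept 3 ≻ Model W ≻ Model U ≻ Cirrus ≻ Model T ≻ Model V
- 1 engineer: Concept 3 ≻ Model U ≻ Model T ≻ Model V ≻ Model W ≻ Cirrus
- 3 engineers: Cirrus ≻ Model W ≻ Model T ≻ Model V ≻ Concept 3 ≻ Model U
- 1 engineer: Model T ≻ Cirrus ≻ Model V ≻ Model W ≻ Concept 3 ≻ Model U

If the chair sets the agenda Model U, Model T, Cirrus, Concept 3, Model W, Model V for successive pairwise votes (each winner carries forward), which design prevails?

Cirrus

Round 1: Model U vs Model T — 3–4, Model T advances.
Round 2: Model T vs Cirrus — 2–5, Cirrus advances.
Round 3: Cirrus vs Concept 3 — 4–3, Cirrus advances.
Round 4: Cirrus vs Model W — 4–3, Cirrus advances.
Round 5: Cirrus vs Model V — 6–1, Cirrus advances.
Cirrus survives the agenda.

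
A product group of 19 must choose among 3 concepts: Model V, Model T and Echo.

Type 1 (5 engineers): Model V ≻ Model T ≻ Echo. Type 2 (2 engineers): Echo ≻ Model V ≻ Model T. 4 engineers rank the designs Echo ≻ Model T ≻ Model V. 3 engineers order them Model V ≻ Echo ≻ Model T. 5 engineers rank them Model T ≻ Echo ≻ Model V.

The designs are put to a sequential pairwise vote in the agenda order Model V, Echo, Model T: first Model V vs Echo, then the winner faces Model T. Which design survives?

Model T

Round 1: Model V vs Echo — 8–11, Echo advances.
Round 2: Echo vs Model T — 9–10, Model T advances.
The agenda winner is Model T.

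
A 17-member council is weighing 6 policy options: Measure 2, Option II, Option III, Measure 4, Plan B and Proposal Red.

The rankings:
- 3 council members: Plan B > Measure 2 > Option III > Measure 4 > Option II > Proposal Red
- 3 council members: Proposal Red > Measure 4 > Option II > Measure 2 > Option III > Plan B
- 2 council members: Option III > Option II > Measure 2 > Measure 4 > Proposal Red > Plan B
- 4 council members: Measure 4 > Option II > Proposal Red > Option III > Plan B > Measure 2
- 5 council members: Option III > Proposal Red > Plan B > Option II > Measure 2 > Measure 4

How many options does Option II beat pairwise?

3

Option II against each rival (17 council members):
Option II vs Measure 2: Option II wins 14–3.
Option II vs Option III: Option III wins 10–7.
Option II vs Measure 4: Measure 4, 10–7.
Option II vs Plan B: Option II wins 9–8.
Option II vs Proposal Red: Option II wins 9–8.
Option II beats Measure 2, Plan B, Proposal Red; loses to Option III, Measure 4 — 3 pairwise wins.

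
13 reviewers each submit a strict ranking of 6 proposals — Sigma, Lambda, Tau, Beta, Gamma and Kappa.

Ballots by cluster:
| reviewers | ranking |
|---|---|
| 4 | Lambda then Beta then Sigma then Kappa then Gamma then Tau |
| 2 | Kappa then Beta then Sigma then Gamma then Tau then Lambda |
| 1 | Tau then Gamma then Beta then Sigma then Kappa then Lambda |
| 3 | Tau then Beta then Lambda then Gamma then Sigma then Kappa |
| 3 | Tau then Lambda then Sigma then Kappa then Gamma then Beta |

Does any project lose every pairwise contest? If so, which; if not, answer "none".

Pairwise majorities:
Sigma–Lambda: Lambda 10–3.
Sigma vs Tau: Sigma is ranked higher on 4+2 = 6 ballots, Tau on 7. Tau wins 7–6.
Sigma vs Beta: 3 for Sigma, 10 for Beta — Beta by 10–3.
Sigma vs Gamma: 9 to 4, Sigma.
Sigma vs Kappa: 11 to 2, Sigma.
Lambda vs Tau: 4 to 9, Tau.
Lambda vs Beta: 7 to 6, Lambda.
Lambda vs Gamma: Lambda wins 10–3.
Lambda vs Kappa: Lambda preferred on 4+3+3 = 10 ballots; Lambda wins 10–3.
Tau vs Beta: Tau wins 7–6.
Tau vs Gamma: 1+3+3 = 7 for Tau, 6 for Gamma — Tau by 7–6.
Tau vs Kappa: Tau is ranked higher on 1+3+3 = 7 ballots, Kappa on 6. Tau wins 7–6.
Beta vs Gamma: Beta preferred on 4+2+3 = 9 ballots; Beta wins 9–4.
Beta vs Kappa: Beta wins 8–5.
Gamma vs Kappa: Kappa wins 9–4.
Gamma is beaten in every head-to-head and is the Condorcet loser.

Gamma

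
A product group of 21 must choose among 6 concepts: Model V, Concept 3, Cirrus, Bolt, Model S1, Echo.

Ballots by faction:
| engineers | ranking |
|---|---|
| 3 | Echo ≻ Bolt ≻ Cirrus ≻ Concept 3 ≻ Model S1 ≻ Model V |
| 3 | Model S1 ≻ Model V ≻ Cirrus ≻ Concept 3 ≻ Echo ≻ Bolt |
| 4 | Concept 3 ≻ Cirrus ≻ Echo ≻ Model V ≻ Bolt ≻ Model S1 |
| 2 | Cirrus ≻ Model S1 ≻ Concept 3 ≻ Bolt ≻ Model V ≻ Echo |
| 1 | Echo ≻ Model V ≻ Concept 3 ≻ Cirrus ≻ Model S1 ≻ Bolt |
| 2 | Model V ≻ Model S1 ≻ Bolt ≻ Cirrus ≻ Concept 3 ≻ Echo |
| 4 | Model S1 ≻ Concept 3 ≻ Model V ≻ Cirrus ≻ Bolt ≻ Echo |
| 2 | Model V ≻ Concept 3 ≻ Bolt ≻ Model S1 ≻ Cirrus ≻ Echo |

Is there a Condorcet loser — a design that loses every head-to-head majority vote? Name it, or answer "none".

Pairwise majorities:
Model V vs Concept 3: 3+1+2+2 = 8 for Model V, 13 for Concept 3 — Concept 3 by 13–8.
Model V vs Cirrus: 12 to 9, Model V.
Model V vs Bolt: Model V, 16–5.
Model V vs Model S1: Model V preferred on 4+1+2+2 = 9 ballots; Model S1 wins 12–9.
Model V–Echo: Model V 13–8.
Concept 3 vs Cirrus: Concept 3, 11–10.
Concept 3 vs Bolt: 3+4+2+1+4+2 = 16 for Concept 3, 5 for Bolt — Concept 3 by 16–5.
Concept 3 vs Model S1: Concept 3 preferred on 3+4+1+2 = 10 ballots; Model S1 wins 11–10.
Concept 3–Echo: Concept 3 17–4.
Cirrus vs Bolt: 14 to 7, Cirrus.
Cirrus vs Model S1: Model S1 wins 11–10.
Cirrus vs Echo: 3+4+2+2+4+2 = 17 for Cirrus, 4 for Echo — Cirrus by 17–4.
Bolt vs Model S1: Bolt preferred on 3+4+2 = 9 ballots; Model S1 wins 12–9.
Bolt vs Echo: 10 to 11, Echo.
Model S1 vs Echo: Model S1 is ranked higher on 3+2+2+4+2 = 13 ballots, Echo on 8. Model S1 wins 13–8.
Bolt loses to every other design — it is the Condorcet loser.

Bolt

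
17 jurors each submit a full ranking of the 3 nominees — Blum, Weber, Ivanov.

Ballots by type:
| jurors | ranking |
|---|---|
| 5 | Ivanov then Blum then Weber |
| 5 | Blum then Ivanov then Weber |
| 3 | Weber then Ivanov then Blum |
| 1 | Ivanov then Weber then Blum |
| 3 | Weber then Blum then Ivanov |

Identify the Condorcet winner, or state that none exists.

Pairwise majorities:
Blum vs Weber: Blum preferred on 5+5 = 10 ballots; Blum wins 10–7.
Blum vs Ivanov: 5+3 = 8 for Blum, 9 for Ivanov — Ivanov by 9–8.
Weber vs Ivanov: 3+3 = 6 for Weber, 11 for Ivanov — Ivanov by 11–6.
Only Ivanov has no losses; Ivanov is the Condorcet winner.

Ivanov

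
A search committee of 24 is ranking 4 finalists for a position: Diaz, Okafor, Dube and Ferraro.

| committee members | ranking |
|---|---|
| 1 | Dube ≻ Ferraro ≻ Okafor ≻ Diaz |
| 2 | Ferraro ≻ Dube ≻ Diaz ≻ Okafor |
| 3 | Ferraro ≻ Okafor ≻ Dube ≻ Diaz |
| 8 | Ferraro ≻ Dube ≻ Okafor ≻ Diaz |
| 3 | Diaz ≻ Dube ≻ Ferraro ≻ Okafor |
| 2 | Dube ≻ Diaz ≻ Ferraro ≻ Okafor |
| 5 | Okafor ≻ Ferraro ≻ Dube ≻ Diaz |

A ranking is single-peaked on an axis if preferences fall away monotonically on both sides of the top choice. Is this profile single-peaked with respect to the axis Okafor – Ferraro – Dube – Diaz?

Axis positions: Okafor=1, Ferraro=2, Dube=3, Diaz=4.
Type 1 (peak Dube at position 3): ranking walks positions 3-2-1-4, expanding outward from the peak — single-peaked.
Type 2 (peak Ferraro at position 2): ranking walks positions 2-3-4-1, expanding outward from the peak — single-peaked.
Type 3 (peak Ferraro at position 2): ranking walks positions 2-1-3-4, expanding outward from the peak — single-peaked.
Type 4 (peak Ferraro at position 2): ranking walks positions 2-3-1-4, expanding outward from the peak — single-peaked.
Type 5 (peak Diaz at position 4): ranking walks positions 4-3-2-1, expanding outward from the peak — single-peaked.
Type 6 (peak Dube at position 3): ranking walks positions 3-4-2-1, expanding outward from the peak — single-peaked.
Type 7 (peak Okafor at position 1): ranking walks positions 1-2-3-4, expanding outward from the peak — single-peaked.
Every ranking is single-peaked on this axis.

yes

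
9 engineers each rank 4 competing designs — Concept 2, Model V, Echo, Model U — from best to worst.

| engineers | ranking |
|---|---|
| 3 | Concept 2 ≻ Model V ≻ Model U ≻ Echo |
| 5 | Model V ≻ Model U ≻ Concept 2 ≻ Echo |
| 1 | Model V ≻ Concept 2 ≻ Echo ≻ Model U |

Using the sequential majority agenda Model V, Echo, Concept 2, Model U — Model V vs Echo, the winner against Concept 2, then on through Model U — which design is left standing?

Model V

Round 1: Model V vs Echo — 9–0, Model V advances.
Round 2: Model V vs Concept 2 — 6–3, Model V advances.
Round 3: Model V vs Model U — 9–0, Model V advances.
Model V survives the agenda.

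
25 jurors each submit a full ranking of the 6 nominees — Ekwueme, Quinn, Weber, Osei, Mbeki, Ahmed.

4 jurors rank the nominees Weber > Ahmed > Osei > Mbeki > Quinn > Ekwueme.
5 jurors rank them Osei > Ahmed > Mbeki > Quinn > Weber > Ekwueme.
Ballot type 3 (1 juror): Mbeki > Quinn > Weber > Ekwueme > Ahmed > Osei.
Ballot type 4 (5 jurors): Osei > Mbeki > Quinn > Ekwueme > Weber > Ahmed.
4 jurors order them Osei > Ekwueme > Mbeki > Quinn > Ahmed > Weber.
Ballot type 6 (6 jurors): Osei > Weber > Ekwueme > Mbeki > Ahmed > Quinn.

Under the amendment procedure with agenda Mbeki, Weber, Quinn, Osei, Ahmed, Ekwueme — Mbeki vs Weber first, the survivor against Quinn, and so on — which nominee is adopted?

Osei

Round 1: Mbeki vs Weber — 15–10, Mbeki advances.
Round 2: Mbeki vs Quinn — 25–0, Mbeki advances.
Round 3: Mbeki vs Osei — 1–24, Osei advances.
Round 4: Osei vs Ahmed — 20–5, Osei advances.
Round 5: Osei vs Ekwueme — 24–1, Osei advances.
The agenda winner is Osei.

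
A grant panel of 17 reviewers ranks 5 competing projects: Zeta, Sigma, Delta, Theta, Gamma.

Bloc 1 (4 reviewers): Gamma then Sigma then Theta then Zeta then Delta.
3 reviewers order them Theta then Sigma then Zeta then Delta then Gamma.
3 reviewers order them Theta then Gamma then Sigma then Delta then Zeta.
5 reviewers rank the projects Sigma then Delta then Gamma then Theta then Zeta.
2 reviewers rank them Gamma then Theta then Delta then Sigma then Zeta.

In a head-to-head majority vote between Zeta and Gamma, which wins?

Gamma

Ballots ranking Zeta above Gamma: 3.
Ballots ranking Gamma above Zeta: 17 − 3 = 14.
Gamma wins the head-to-head 14–3.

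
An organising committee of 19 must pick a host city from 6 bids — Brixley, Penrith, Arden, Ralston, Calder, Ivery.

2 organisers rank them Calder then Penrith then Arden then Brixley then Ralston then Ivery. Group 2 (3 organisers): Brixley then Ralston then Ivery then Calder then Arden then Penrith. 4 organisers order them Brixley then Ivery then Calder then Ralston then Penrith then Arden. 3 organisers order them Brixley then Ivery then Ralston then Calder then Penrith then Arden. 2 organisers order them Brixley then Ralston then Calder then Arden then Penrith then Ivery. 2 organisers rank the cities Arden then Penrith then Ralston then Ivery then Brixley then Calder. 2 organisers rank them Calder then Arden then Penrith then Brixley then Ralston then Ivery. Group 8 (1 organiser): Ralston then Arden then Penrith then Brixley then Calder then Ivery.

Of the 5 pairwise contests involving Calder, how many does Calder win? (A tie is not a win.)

2

Calder against each rival (19 organisers):
Calder vs Brixley: Calder preferred on 2+2 = 4 ballots; Brixley wins 15–4.
Calder vs Penrith: Calder is ranked higher on 2+3+4+3+2+2 = 16 ballots, Penrith on 3. Calder wins 16–3.
Calder vs Arden: 16 to 3, Calder.
Calder vs Ralston: Ralston, 11–8.
Calder vs Ivery: Ivery wins 12–7.
Calder beats Penrith, Arden; loses to Brixley, Ralston, Ivery — 2 pairwise wins.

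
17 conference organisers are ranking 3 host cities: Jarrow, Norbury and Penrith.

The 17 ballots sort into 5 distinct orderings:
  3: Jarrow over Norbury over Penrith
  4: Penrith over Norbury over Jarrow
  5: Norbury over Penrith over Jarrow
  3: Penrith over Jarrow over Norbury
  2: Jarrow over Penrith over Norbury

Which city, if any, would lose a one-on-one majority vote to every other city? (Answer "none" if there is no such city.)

Jarrow

Head-to-head results (17 organisers):
Jarrow–Norbury: Norbury 9–8.
Jarrow vs Penrith: Penrith wins 12–5.
Norbury–Penrith: Penrith 9–8.
Jarrow is beaten in every head-to-head and is the Condorcet loser.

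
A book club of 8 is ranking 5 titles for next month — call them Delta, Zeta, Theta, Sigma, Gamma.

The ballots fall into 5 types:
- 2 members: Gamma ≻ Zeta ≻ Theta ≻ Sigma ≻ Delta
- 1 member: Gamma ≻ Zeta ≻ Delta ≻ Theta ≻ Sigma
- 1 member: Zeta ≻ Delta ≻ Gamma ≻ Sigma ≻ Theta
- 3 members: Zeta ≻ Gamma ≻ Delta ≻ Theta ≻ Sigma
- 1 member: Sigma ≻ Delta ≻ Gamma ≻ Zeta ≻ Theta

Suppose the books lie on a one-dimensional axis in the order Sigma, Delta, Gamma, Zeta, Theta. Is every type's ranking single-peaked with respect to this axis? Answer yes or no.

no

Axis positions: Sigma=1, Delta=2, Gamma=3, Zeta=4, Theta=5.
Type 1: ranking walks positions 3-4-5-1-2; Sigma is ranked above Delta even though Delta lies between Sigma and the peak Gamma on the axis — preferences dip and rise again. Not single-peaked.
Type 2 (peak Gamma at position 3): ranking walks positions 3-4-2-5-1, expanding outward from the peak — single-peaked.
Type 3: ranking walks positions 4-2-3-1-5; Delta is ranked above Gamma even though Gamma lies between Delta and the peak Zeta on the axis — preferences dip and rise again. Not single-peaked.
Type 4 (peak Zeta at position 4): ranking walks positions 4-3-2-5-1, expanding outward from the peak — single-peaked.
Type 5 (peak Sigma at position 1): ranking walks positions 1-2-3-4-5, expanding outward from the peak — single-peaked.
Type 1 violates single-peakedness, so the profile is not single-peaked on this axis.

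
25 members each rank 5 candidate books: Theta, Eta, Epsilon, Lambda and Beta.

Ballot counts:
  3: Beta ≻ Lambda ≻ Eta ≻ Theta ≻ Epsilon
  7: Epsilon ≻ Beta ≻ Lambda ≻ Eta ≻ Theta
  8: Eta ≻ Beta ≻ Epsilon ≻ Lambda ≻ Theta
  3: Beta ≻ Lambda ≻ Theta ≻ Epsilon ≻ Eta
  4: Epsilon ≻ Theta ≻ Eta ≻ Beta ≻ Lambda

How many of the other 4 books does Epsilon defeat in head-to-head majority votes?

3

Epsilon against each rival (25 members):
Epsilon vs Theta: 7+8+4 = 19 for Epsilon, 6 for Theta — Epsilon by 19–6.
Epsilon vs Eta: Epsilon preferred on 7+3+4 = 14 ballots; Epsilon wins 14–11.
Epsilon vs Lambda: Epsilon wins 19–6.
Epsilon vs Beta: 11 to 14, Beta.
Epsilon beats Theta, Eta, Lambda; loses to Beta — 3 pairwise wins.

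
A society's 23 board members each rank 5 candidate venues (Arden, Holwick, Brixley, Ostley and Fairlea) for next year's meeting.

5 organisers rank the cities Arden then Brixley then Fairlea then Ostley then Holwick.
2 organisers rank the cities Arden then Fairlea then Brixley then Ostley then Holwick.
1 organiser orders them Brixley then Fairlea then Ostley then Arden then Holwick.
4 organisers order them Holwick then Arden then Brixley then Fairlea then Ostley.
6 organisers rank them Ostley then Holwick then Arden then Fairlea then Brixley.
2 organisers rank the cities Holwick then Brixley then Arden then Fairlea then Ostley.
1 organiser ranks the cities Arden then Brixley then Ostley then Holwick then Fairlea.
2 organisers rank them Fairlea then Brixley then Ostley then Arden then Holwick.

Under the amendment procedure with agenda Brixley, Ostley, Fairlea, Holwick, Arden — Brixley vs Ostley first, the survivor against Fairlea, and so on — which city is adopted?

Round 1: Brixley vs Ostley — 17–6, Brixley advances.
Round 2: Brixley vs Fairlea — 13–10, Brixley advances.
Round 3: Brixley vs Holwick — 11–12, Holwick advances.
Round 4: Holwick vs Arden — 12–11, Holwick advances.
The agenda winner is Holwick.

Holwick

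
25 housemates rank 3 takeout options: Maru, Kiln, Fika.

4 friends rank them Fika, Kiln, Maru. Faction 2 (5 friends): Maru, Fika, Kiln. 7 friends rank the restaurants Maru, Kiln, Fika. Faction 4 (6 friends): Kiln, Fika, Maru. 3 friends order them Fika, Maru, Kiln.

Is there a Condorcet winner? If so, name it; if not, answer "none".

none

Check each pair by majority over 25 ballots:
Maru vs Kiln: Maru is ranked higher on 5+7+3 = 15 ballots, Kiln on 10. Maru wins 15–10.
Maru vs Fika: 5+7 = 12 for Maru, 13 for Fika — Fika by 13–12.
Kiln vs Fika: 7+6 = 13 for Kiln, 12 for Fika — Kiln by 13–12.
Every restaurant loses at least once (Maru loses to Fika; Kiln loses to Maru; Fika loses to Kiln). The majority relation contains the cycle Maru → Kiln → Fika → Maru, so there is no Condorcet winner.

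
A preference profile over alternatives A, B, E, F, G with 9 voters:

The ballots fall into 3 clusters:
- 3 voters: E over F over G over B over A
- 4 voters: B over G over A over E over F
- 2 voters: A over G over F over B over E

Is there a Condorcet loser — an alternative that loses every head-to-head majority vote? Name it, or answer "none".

Head-to-head results (9 voters):
A vs B: B, 7–2.
A vs E: 6 to 3, A.
A vs F: A preferred on 4+2 = 6 ballots; A wins 6–3.
A vs G: A is ranked higher on 2 ballots, G on 7. G wins 7–2.
B vs E: B wins 6–3.
B vs F: 4 for B, 5 for F — F by 5–4.
B vs G: 4 for B, 5 for G — G by 5–4.
E–F: E 7–2.
E vs G: G, 6–3.
F vs G: F is ranked higher on 3 ballots, G on 6. G wins 6–3.
Every alternative wins at least one matchup (A beats E; B beats A; E beats F; F beats B; G beats A), so there is no Condorcet loser.

none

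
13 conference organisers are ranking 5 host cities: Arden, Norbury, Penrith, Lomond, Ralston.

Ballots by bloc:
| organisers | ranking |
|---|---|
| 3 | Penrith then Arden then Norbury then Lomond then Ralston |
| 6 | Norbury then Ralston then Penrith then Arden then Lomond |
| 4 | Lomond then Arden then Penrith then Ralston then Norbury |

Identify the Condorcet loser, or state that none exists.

Pairwise majorities:
Arden vs Norbury: 7 to 6, Arden.
Arden–Penrith: Penrith 9–4.
Arden–Lomond: Arden 9–4.
Arden vs Ralston: Arden, 7–6.
Norbury vs Penrith: Penrith wins 7–6.
Norbury vs Lomond: Norbury is ranked higher on 3+6 = 9 ballots, Lomond on 4. Norbury wins 9–4.
Norbury–Ralston: Norbury 9–4.
Penrith vs Lomond: Penrith, 9–4.
Penrith–Ralston: Penrith 7–6.
Lomond vs Ralston: Lomond wins 7–6.
Only Ralston has no wins; Ralston is the Condorcet loser.

Ralston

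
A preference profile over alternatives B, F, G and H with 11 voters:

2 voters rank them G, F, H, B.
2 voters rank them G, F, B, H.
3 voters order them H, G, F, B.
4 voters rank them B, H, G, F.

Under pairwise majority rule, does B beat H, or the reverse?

Ballots ranking B above H: 2 + 4 = 6.
Ballots ranking H above B: 11 − 6 = 5.
B wins the head-to-head 6–5.

B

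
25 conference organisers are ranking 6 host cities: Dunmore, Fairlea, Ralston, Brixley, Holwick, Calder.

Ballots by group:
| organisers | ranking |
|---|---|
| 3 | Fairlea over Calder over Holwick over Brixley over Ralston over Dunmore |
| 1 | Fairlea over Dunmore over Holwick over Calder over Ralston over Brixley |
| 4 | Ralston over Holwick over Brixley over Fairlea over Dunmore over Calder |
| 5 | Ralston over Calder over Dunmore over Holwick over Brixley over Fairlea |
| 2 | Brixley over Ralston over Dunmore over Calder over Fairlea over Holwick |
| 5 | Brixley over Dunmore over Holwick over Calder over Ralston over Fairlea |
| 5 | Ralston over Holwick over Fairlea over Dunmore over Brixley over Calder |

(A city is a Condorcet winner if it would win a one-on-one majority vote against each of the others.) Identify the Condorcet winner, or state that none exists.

Ralston

Pairwise majorities:
Dunmore vs Fairlea: Fairlea wins 13–12.
Dunmore vs Ralston: Ralston wins 19–6.
Dunmore–Brixley: Brixley 14–11.
Dunmore vs Holwick: Dunmore, 13–12.
Dunmore vs Calder: Dunmore, 17–8.
Fairlea vs Ralston: Ralston wins 21–4.
Fairlea vs Brixley: Brixley wins 16–9.
Fairlea–Holwick: Holwick 19–6.
Fairlea–Calder: Fairlea 13–12.
Ralston vs Brixley: Ralston wins 15–10.
Ralston vs Holwick: Ralston wins 16–9.
Ralston vs Calder: Ralston, 16–9.
Brixley–Holwick: Holwick 18–7.
Brixley vs Calder: Brixley, 16–9.
Holwick–Calder: Holwick 15–10.
Ralston defeats every rival head-to-head and is the Condorcet winner.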